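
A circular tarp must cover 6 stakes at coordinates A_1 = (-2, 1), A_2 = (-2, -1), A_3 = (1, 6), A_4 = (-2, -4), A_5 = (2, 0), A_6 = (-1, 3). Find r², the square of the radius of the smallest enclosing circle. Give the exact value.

The farthest pair is A_3–A_4 with squared distance 109. The circle on this segment as diameter has centre (-0.5, 1) and r² = 109/4 = 27.25.
Check A_1: distance² to centre = 2.25 ≤ 27.25, so it lies inside.
All remaining points lie in this disk, and no smaller disk contains both endpoints, so this is the minimum enclosing circle.

27.25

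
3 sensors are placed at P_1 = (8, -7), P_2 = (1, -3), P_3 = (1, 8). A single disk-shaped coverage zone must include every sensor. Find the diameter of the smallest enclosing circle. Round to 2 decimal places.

16.55

Side lengths²: P_1P_2² = 65, P_1P_3² = 274, P_2P_3² = 121.
Since P_1P_3² = 274 ≥ 121 + 65 = 186, the angle opposite P_1P_3 is not acute, so the smallest enclosing circle has P_1P_3 as diameter.
Centre = midpoint of P_1P_3 = (4.5, 0.5), r² = 274/4 = 68.5.
Diameter = 2r = 2√(68.5) ≈ 16.55.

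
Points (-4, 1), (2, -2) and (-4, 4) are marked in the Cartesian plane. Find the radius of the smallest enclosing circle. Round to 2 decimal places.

Call the three points A, B, C in the order given.
Side lengths²: AB² = 45, AC² = 9, BC² = 72.
Since BC² = 72 ≥ 45 + 9 = 54, the angle opposite BC is not acute, so the smallest enclosing circle has BC as diameter.
Centre = midpoint of BC = (-1, 1), r² = 72/4 = 18.
r = √18 ≈ 4.24.

4.24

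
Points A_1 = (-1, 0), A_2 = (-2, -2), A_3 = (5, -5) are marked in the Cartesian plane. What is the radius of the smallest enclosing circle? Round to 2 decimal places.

Side lengths²: A_1A_2² = 5, A_1A_3² = 61, A_2A_3² = 58.
Since A_1A_3² = 61 < 58 + 5 = 63, the triangle is acute, so the smallest enclosing circle is the circumcircle.
Circumcentre = (63/34, -91/34), r² = 8845/578.
r = √(8845/578) ≈ 3.91.

3.91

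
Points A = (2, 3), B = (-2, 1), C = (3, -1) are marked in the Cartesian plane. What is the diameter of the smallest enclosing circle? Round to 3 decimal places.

5.517

Side lengths²: AB² = 20, AC² = 17, BC² = 29.
Since BC² = 29 < 20 + 17 = 37, the triangle is acute, so the smallest enclosing circle is the circumcircle.
Circumcentre = (13/18, 5/9), r² = 2465/324.
Diameter = 2r = 2√(2465/324) ≈ 5.517.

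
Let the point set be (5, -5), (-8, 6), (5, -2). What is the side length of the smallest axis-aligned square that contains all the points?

The bounding box has width 13 and height 11.
An axis-aligned square enclosing the set must have side ≥ max(width, height).
So the minimum side is max(13, 11) = 13.

13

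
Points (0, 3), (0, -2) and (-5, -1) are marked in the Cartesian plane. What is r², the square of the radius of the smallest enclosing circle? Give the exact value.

10.66

Call the three points A, B, C in the order given.
Side lengths²: AB² = 25, AC² = 41, BC² = 26.
Since AC² = 41 < 26 + 25 = 51, the triangle is acute, so the smallest enclosing circle is the circumcircle.
Circumcentre = (-2.1, 0.5), r² = 10.66.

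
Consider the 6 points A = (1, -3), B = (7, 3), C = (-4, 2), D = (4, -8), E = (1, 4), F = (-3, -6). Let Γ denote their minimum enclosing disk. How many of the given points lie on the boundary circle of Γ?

The minimum enclosing circle is determined by three boundary points: B, C, D.
Their circumcentre is (110/59, -89/59) with r² = 162565/3481.
The farthest remaining point F is at distance² 152594/3481 ≤ 162565/3481.
The points at distance exactly r from the centre are B, C, D — 3 points.

3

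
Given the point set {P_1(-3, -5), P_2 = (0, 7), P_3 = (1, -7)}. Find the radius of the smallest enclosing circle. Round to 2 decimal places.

7.02

Side lengths²: P_1P_2² = 153, P_1P_3² = 20, P_2P_3² = 197.
Since P_2P_3² = 197 ≥ 153 + 20 = 173, the angle opposite P_2P_3 is not acute, so the smallest enclosing circle has P_2P_3 as diameter.
Centre = midpoint of P_2P_3 = (0.5, 0), r² = 197/4 = 49.25.
r = √(49.25) ≈ 7.02.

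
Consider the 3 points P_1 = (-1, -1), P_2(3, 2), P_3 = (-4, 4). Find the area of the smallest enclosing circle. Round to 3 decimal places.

42.072

Side lengths²: P_1P_2² = 25, P_1P_3² = 34, P_2P_3² = 53.
Since P_2P_3² = 53 < 34 + 25 = 59, the triangle is acute, so the smallest enclosing circle is the circumcircle.
Circumcentre = (-35/58, 153/58), r² = 22525/1682.
Area = π·r² = π·22525/1682 ≈ 42.072.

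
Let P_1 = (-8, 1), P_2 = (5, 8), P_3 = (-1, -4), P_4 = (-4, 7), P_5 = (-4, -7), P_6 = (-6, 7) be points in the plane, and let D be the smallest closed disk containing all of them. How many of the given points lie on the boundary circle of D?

3

By Welzl's lemma the MEC is supported by two points (diametrically opposite) or three points (on a circumcircle).
The minimum enclosing circle is determined by three boundary points: P_2, P_5, P_6.
Their circumcentre is (3/26, 19/26) with r² = 25925/338.
The farthest remaining point P_1 is at distance² 22285/338 ≤ 25925/338.
The points at distance exactly r from the centre are P_2, P_5, P_6 — 3 points.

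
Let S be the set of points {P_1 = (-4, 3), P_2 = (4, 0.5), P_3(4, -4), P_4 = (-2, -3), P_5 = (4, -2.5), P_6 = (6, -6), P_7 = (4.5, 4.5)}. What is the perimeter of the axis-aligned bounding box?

Width = max x − min x = 6 − (-4) = 10.
Height = max y − min y = 4.5 − (-6) = 10.5.
Perimeter = 2(10 + 10.5) = 41.

41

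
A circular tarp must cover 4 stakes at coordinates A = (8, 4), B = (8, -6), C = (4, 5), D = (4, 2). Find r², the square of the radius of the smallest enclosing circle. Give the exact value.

The farthest pair is B–C with squared distance 137. The circle on this segment as diameter has centre (6, -0.5) and r² = 137/4 = 34.25.
Check A: distance² to centre = 24.25 ≤ 34.25, so it lies inside.
All remaining points lie in this disk, and no smaller disk contains both endpoints, so this is the minimum enclosing circle.

34.25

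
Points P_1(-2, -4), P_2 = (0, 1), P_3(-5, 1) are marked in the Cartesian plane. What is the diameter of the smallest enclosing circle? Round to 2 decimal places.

Side lengths²: P_1P_2² = 29, P_1P_3² = 34, P_2P_3² = 25.
Since P_1P_3² = 34 < 29 + 25 = 54, the triangle is acute, so the smallest enclosing circle is the circumcircle.
Circumcentre = (-2.5, -0.9), r² = 9.86.
Diameter = 2r = 2√(9.86) ≈ 6.28.

6.28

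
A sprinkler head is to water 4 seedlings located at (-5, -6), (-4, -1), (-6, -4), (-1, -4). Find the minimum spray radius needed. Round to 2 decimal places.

2.69

The minimum enclosing circle of a finite set is fixed by two of the points (as a diameter) or three (as a circumcircle).
The minimum enclosing circle is determined by three boundary points: (-5, -6), (-4, -1), (-1, -4).
Their circumcentre is (-11/3, -11/3) with r² = 65/9.
The farthest remaining point (-6, -4) is at distance² 50/9 ≤ 65/9.
r = √(65/9) ≈ 2.69.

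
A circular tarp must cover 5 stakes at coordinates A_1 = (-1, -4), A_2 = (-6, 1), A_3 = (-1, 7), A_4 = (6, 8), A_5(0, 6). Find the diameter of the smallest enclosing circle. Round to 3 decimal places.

The minimum enclosing circle is determined by three boundary points: A_1, A_2, A_4.
Their circumcentre is (35/38, 111/38) with r² = 37249/722.
The farthest remaining point A_3 is at distance² 14677/722 ≤ 37249/722.
Diameter = 2r = 2√(37249/722) ≈ 14.365.

14.365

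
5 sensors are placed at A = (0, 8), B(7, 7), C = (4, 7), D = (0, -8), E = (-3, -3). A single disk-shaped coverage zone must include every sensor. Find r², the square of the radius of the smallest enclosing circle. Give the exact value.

3425/49

By Welzl's lemma the MEC is supported by two points (diametrically opposite) or three points (on a circumcircle).
The minimum enclosing circle is determined by three boundary points: A, B, D.
Their circumcentre is (17/7, 0) with r² = 3425/49.
The farthest remaining point C is at distance² 2522/49 ≤ 3425/49.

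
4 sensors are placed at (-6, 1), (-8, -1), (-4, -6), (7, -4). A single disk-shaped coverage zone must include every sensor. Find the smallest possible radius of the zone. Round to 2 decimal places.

By Welzl's lemma the MEC is supported by two points (diametrically opposite) or three points (on a circumcircle).
The farthest pair is (-8, -1)–(7, -4) with squared distance 234. The circle on this segment as diameter has centre (-0.5, -2.5) and r² = 234/4 = 58.5.
Check (-6, 1): distance² to centre = 42.5 ≤ 58.5, so it lies inside.
All remaining points lie in this disk, and no smaller disk contains both endpoints, so this is the minimum enclosing circle.
r = √(58.5) ≈ 7.65.

7.65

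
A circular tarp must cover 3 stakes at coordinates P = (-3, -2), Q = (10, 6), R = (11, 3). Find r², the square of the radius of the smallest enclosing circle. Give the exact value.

58.25

Side lengths²: PQ² = 233, PR² = 221, QR² = 10.
Since PQ² = 233 ≥ 221 + 10 = 231, the angle opposite PQ is not acute, so the smallest enclosing circle has PQ as diameter.
Centre = midpoint of PQ = (3.5, 2), r² = 233/4 = 58.25.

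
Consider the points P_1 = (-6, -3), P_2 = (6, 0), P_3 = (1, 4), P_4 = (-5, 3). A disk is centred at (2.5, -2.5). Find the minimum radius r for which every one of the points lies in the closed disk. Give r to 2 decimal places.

9.30

The required radius is the distance from (2.5, -2.5) to the farthest point.
Squared distances: 72.5, 18.5, 44.5, 86.5.
Maximum is 86.5, attained at P_4.
r = √(86.5) ≈ 9.30.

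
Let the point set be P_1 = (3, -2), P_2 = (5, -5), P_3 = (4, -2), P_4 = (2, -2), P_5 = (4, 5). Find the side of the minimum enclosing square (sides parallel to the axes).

10

The bounding box has width 3 and height 10.
An axis-aligned square enclosing the set must have side ≥ max(width, height).
So the minimum side is max(3, 10) = 10.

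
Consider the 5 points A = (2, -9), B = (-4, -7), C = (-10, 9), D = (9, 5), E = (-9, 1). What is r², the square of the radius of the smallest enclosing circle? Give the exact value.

The minimum enclosing circle of a finite set is fixed by two of the points (as a diameter) or three (as a circumcircle).
The minimum enclosing circle is determined by three boundary points: A, C, D.
Their circumcentre is (-23/14, 11/7) with r² = 24505/196.
The farthest remaining point B is at distance² 15489/196 ≤ 24505/196.

24505/196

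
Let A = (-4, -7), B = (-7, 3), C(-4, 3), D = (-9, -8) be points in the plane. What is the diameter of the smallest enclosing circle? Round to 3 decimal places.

12.083

The minimum enclosing circle of a finite set is fixed by two of the points (as a diameter) or three (as a circumcircle).
The farthest pair is C–D with squared distance 146. The circle on this segment as diameter has centre (-6.5, -2.5) and r² = 146/4 = 36.5.
Check A: distance² to centre = 26.5 ≤ 36.5, so it lies inside.
All remaining points lie in this disk, and no smaller disk contains both endpoints, so this is the minimum enclosing circle.
Diameter = 2r = 2√(36.5) ≈ 12.083.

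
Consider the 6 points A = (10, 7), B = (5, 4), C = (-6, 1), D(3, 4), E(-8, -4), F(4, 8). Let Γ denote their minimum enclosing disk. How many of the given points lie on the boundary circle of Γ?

2

The farthest pair is A–E with squared distance 445. The circle on this segment as diameter has centre (1, 1.5) and r² = 445/4 = 111.25.
Check B: distance² to centre = 22.25 ≤ 111.25, so it lies inside.
All remaining points lie in this disk, and no smaller disk contains both endpoints, so this is the minimum enclosing circle.
The points at distance exactly r from the centre are A, E — 2 points.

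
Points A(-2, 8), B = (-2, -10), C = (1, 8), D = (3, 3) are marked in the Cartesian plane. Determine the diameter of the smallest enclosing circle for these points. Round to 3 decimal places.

18.248

A smallest enclosing disk is always determined by at most three of the input points on its boundary.
The farthest pair is B–C with squared distance 333. The circle on this segment as diameter has centre (-0.5, -1) and r² = 333/4 = 83.25.
Check A: distance² to centre = 83.25 ≤ 83.25, so it lies inside.
All remaining points lie in this disk, and no smaller disk contains both endpoints, so this is the minimum enclosing circle.
Diameter = 2r = 2√(83.25) ≈ 18.248.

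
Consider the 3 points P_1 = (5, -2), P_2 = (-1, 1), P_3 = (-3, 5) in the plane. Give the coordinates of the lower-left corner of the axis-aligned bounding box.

x-range [-3, 5], y-range [-2, 5].
The lower-left corner is (-3, -2).

(-3, -2)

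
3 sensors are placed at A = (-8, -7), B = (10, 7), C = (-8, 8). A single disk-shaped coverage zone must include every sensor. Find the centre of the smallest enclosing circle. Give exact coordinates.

Side lengths²: AB² = 520, AC² = 225, BC² = 325.
Since AB² = 520 < 325 + 225 = 550, the triangle is acute, so the smallest enclosing circle is the circumcircle.
Circumcentre = (11/18, 0.5), r² = 21125/162.
Centre = (11/18, 0.5).

(11/18, 0.5)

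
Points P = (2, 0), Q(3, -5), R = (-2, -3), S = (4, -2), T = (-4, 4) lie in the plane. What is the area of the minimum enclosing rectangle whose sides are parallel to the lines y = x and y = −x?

56

In coordinates u = x + y, v = x − y the rectangle is axis-aligned; the map (x,y)→(u,v) scales areas by 2.
u-values: 2, -2, -5, 2, 0; range = 2 − (-5) = 7.
v-values: 2, 8, 1, 6, -8; range = 8 − (-8) = 16.
Area = (7 × 16) / 2 = 56.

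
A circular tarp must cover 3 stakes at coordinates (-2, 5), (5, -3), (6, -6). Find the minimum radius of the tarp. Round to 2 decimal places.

Call the three points A, B, C in the order given.
Side lengths²: AB² = 113, AC² = 185, BC² = 10.
Since AC² = 185 ≥ 113 + 10 = 123, the angle opposite AC is not acute, so the smallest enclosing circle has AC as diameter.
Centre = midpoint of AC = (2, -0.5), r² = 185/4 = 46.25.
r = √(46.25) ≈ 6.80.

6.80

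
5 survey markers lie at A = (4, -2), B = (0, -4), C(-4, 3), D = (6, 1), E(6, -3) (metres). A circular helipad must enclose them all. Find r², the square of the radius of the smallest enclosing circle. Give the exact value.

The farthest pair is C–E with squared distance 136. The circle on this segment as diameter has centre (1, 0) and r² = 136/4 = 34.
Check A: distance² to centre = 13 ≤ 34, so it lies inside.
All remaining points lie in this disk, and no smaller disk contains both endpoints, so this is the minimum enclosing circle.

34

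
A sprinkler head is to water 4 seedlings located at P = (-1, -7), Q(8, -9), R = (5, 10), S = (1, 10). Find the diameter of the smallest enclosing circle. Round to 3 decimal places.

20.248

By Welzl's lemma the MEC is supported by two points (diametrically opposite) or three points (on a circumcircle).
The farthest pair is Q–S with squared distance 410. The circle on this segment as diameter has centre (4.5, 0.5) and r² = 410/4 = 102.5.
Check P: distance² to centre = 86.5 ≤ 102.5, so it lies inside.
All remaining points lie in this disk, and no smaller disk contains both endpoints, so this is the minimum enclosing circle.
Diameter = 2r = 2√(102.5) ≈ 20.248.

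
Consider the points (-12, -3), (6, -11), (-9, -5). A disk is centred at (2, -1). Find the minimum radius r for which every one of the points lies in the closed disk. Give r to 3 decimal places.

The required radius is the distance from (2, -1) to the farthest point.
Squared distances: 200, 116, 137.
Maximum is 200, attained at (-12, -3).
r = √200 ≈ 14.142.

14.142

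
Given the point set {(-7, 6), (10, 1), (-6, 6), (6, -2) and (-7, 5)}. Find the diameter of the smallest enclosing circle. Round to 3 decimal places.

17.720

A smallest enclosing disk is always determined by at most three of the input points on its boundary.
The farthest pair is (-7, 6)–(10, 1) with squared distance 314. The circle on this segment as diameter has centre (1.5, 3.5) and r² = 314/4 = 78.5.
Check (-6, 6): distance² to centre = 62.5 ≤ 78.5, so it lies inside.
All remaining points lie in this disk, and no smaller disk contains both endpoints, so this is the minimum enclosing circle.
Diameter = 2r = 2√(78.5) ≈ 17.720.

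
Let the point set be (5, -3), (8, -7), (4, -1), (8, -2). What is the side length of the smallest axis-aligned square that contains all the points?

The bounding box has width 4 and height 6.
An axis-aligned square enclosing the set must have side ≥ max(width, height).
So the minimum side is max(4, 6) = 6.

6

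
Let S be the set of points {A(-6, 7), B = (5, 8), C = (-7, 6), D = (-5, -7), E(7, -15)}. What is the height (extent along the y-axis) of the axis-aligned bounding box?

max y = 8, min y = -15, so height = 23.

23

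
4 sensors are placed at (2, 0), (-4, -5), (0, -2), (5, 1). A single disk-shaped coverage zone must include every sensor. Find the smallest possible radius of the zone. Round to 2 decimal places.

The farthest pair is (-4, -5)–(5, 1) with squared distance 117. The circle on this segment as diameter has centre (0.5, -2) and r² = 117/4 = 29.25.
Check (2, 0): distance² to centre = 6.25 ≤ 29.25, so it lies inside.
All remaining points lie in this disk, and no smaller disk contains both endpoints, so this is the minimum enclosing circle.
r = √(29.25) ≈ 5.41.

5.41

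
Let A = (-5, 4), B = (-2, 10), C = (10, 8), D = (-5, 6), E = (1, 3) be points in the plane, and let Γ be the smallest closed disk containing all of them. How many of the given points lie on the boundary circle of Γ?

2

By Welzl's lemma the MEC is supported by two points (diametrically opposite) or three points (on a circumcircle).
The farthest pair is A–C with squared distance 241. The circle on this segment as diameter has centre (2.5, 6) and r² = 241/4 = 60.25.
Check B: distance² to centre = 36.25 ≤ 60.25, so it lies inside.
All remaining points lie in this disk, and no smaller disk contains both endpoints, so this is the minimum enclosing circle.
The points at distance exactly r from the centre are A, C — 2 points.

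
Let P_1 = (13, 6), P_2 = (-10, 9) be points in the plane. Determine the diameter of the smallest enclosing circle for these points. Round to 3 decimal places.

The smallest circle enclosing two points has them as diameter endpoints.
Centre = midpoint = (1.5, 7.5); r² = |P_1P_2|²/4 = 538/4 = 134.5.
Diameter = 2r = 2√(134.5) ≈ 23.195.

23.195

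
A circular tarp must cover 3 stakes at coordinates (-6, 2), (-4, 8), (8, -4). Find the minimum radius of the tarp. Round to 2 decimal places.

8.49

Call the three points A, B, C in the order given.
Side lengths²: AB² = 40, AC² = 232, BC² = 288.
Since BC² = 288 ≥ 232 + 40 = 272, the angle opposite BC is not acute, so the smallest enclosing circle has BC as diameter.
Centre = midpoint of BC = (2, 2), r² = 288/4 = 72.
r = √72 ≈ 8.49.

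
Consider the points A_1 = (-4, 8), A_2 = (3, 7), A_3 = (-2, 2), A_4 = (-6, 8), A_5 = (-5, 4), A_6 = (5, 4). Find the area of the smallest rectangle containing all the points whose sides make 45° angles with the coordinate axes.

82.5

In coordinates u = x + y, v = x − y the rectangle is axis-aligned; the map (x,y)→(u,v) scales areas by 2.
u-values: 4, 10, 0, 2, -1, 9; range = 10 − (-1) = 11.
v-values: -12, -4, -4, -14, -9, 1; range = 1 − (-14) = 15.
Area = (11 × 15) / 2 = 82.5.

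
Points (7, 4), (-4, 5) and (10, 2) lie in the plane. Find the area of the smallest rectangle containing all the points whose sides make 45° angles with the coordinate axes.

93.5

In coordinates u = x + y, v = x − y the rectangle is axis-aligned; the map (x,y)→(u,v) scales areas by 2.
u-values: 11, 1, 12; range = 12 − 1 = 11.
v-values: 3, -9, 8; range = 8 − (-9) = 17.
Area = (11 × 17) / 2 = 93.5.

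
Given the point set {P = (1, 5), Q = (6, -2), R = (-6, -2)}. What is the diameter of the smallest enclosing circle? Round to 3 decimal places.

12.166

Side lengths²: PQ² = 74, PR² = 98, QR² = 144.
Since QR² = 144 < 98 + 74 = 172, the triangle is acute, so the smallest enclosing circle is the circumcircle.
Circumcentre = (0, -1), r² = 37.
Diameter = 2r = 2√37 ≈ 12.166.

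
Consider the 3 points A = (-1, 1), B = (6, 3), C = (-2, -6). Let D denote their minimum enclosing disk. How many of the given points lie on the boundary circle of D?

Side lengths²: AB² = 53, AC² = 50, BC² = 145.
Since BC² = 145 ≥ 53 + 50 = 103, the angle opposite BC is not acute, so the smallest enclosing circle has BC as diameter.
Centre = midpoint of BC = (2, -1.5), r² = 145/4 = 36.25.
The points at distance exactly r from the centre are B, C — 2 points.

2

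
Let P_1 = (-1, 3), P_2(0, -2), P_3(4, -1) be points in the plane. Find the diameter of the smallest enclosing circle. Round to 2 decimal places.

Side lengths²: P_1P_2² = 26, P_1P_3² = 41, P_2P_3² = 17.
Since P_1P_3² = 41 < 26 + 17 = 43, the triangle is acute, so the smallest enclosing circle is the circumcircle.
Circumcentre = (59/42, 37/42), r² = 9061/882.
Diameter = 2r = 2√(9061/882) ≈ 6.41.

6.41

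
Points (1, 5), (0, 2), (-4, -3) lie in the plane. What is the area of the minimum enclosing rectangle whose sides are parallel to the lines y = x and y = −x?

In coordinates u = x + y, v = x − y the rectangle is axis-aligned; the map (x,y)→(u,v) scales areas by 2.
u-values: 6, 2, -7; range = 6 − (-7) = 13.
v-values: -4, -2, -1; range = -1 − (-4) = 3.
Area = (13 × 3) / 2 = 19.5.

19.5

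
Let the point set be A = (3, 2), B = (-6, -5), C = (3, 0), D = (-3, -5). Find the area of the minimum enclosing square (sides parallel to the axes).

The bounding box has width 9 and height 7.
An axis-aligned square enclosing the set must have side ≥ max(width, height).
So the minimum side is max(9, 7) = 9.
Area = 9² = 81.

81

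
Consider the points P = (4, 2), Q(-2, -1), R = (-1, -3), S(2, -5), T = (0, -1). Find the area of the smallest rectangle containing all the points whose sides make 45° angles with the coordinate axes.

In coordinates u = x + y, v = x − y the rectangle is axis-aligned; the map (x,y)→(u,v) scales areas by 2.
u-values: 6, -3, -4, -3, -1; range = 6 − (-4) = 10.
v-values: 2, -1, 2, 7, 1; range = 7 − (-1) = 8.
Area = (10 × 8) / 2 = 40.

40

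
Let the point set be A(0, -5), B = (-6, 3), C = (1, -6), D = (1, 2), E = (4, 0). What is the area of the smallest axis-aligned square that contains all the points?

The bounding box has width 10 and height 9.
An axis-aligned square enclosing the set must have side ≥ max(width, height).
So the minimum side is max(10, 9) = 10.
Area = 10² = 100.

100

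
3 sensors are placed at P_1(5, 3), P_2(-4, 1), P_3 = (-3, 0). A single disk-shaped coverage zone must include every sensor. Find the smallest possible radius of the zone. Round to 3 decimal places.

Side lengths²: P_1P_2² = 85, P_1P_3² = 73, P_2P_3² = 2.
Since P_1P_2² = 85 ≥ 73 + 2 = 75, the angle opposite P_1P_2 is not acute, so the smallest enclosing circle has P_1P_2 as diameter.
Centre = midpoint of P_1P_2 = (0.5, 2), r² = 85/4 = 21.25.
r = √(21.25) ≈ 4.610.

4.610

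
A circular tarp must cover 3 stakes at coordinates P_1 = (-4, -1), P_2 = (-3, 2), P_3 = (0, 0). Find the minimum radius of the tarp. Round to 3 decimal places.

2.137

Side lengths²: P_1P_2² = 10, P_1P_3² = 17, P_2P_3² = 13.
Since P_1P_3² = 17 < 13 + 10 = 23, the triangle is acute, so the smallest enclosing circle is the circumcircle.
Circumcentre = (-47/22, 1/22), r² = 1105/242.
r = √(1105/242) ≈ 2.137.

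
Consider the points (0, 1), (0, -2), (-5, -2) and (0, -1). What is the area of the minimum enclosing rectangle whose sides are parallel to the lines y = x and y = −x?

20

In coordinates u = x + y, v = x − y the rectangle is axis-aligned; the map (x,y)→(u,v) scales areas by 2.
u-values: 1, -2, -7, -1; range = 1 − (-7) = 8.
v-values: -1, 2, -3, 1; range = 2 − (-3) = 5.
Area = (8 × 5) / 2 = 20.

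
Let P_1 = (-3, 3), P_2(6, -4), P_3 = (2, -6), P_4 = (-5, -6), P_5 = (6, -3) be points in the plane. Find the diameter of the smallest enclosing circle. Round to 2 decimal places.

The minimum enclosing circle of a finite set is fixed by two of the points (as a diameter) or three (as a circumcircle).
The minimum enclosing circle is determined by three boundary points: P_1, P_2, P_4.
Their circumcentre is (1/38, -91/38) with r² = 27625/722.
The farthest remaining point P_5 is at distance² 26029/722 ≤ 27625/722.
Diameter = 2r = 2√(27625/722) ≈ 12.37.

12.37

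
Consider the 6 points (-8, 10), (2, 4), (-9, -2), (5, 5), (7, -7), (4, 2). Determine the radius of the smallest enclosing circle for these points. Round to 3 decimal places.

11.336

A smallest enclosing disk is always determined by at most three of the input points on its boundary.
The farthest pair is (-8, 10)–(7, -7) with squared distance 514. The circle on this segment as diameter has centre (-0.5, 1.5) and r² = 514/4 = 128.5.
Check (2, 4): distance² to centre = 12.5 ≤ 128.5, so it lies inside.
All remaining points lie in this disk, and no smaller disk contains both endpoints, so this is the minimum enclosing circle.
r = √(128.5) ≈ 11.336.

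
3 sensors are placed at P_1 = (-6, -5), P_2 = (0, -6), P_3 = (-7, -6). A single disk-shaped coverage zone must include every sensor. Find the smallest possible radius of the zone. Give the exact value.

3.5

Side lengths²: P_1P_2² = 37, P_1P_3² = 2, P_2P_3² = 49.
Since P_2P_3² = 49 ≥ 37 + 2 = 39, the angle opposite P_2P_3 is not acute, so the smallest enclosing circle has P_2P_3 as diameter.
Centre = midpoint of P_2P_3 = (-3.5, -6), r² = 49/4 = 12.25.
r = √(12.25) = 3.5.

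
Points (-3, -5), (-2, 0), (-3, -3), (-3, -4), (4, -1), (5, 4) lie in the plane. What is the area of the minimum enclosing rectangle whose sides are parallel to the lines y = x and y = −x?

59.5

In coordinates u = x + y, v = x − y the rectangle is axis-aligned; the map (x,y)→(u,v) scales areas by 2.
u-values: -8, -2, -6, -7, 3, 9; range = 9 − (-8) = 17.
v-values: 2, -2, 0, 1, 5, 1; range = 5 − (-2) = 7.
Area = (17 × 7) / 2 = 59.5.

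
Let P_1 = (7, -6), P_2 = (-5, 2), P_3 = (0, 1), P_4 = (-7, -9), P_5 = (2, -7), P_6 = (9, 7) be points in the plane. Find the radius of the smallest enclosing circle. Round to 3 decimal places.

A smallest enclosing disk is always determined by at most three of the input points on its boundary.
The farthest pair is P_4–P_6 with squared distance 512. The circle on this segment as diameter has centre (1, -1) and r² = 512/4 = 128.
Check P_1: distance² to centre = 61 ≤ 128, so it lies inside.
All remaining points lie in this disk, and no smaller disk contains both endpoints, so this is the minimum enclosing circle.
r = √128 ≈ 11.314.

11.314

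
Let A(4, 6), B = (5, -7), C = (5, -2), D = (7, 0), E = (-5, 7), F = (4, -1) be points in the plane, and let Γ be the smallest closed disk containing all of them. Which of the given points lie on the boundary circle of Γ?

A smallest enclosing disk is always determined by at most three of the input points on its boundary.
The farthest pair is B–E with squared distance 296. The circle on this segment as diameter has centre (0, 0) and r² = 296/4 = 74.
Check A: distance² to centre = 52 ≤ 74, so it lies inside.
All remaining points lie in this disk, and no smaller disk contains both endpoints, so this is the minimum enclosing circle.
The points at distance exactly r from the centre are B, E — 2 points.

B, E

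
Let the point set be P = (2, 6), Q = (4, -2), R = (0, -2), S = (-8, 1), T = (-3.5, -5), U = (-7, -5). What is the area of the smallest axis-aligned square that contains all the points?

144

The bounding box has width 12 and height 11.
An axis-aligned square enclosing the set must have side ≥ max(width, height).
So the minimum side is max(12, 11) = 12.
Area = 12² = 144.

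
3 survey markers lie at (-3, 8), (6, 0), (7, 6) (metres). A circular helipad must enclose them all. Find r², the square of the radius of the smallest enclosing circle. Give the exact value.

36.25

Call the three points A, B, C in the order given.
Side lengths²: AB² = 145, AC² = 104, BC² = 37.
Since AB² = 145 ≥ 104 + 37 = 141, the angle opposite AB is not acute, so the smallest enclosing circle has AB as diameter.
Centre = midpoint of AB = (1.5, 4), r² = 145/4 = 36.25.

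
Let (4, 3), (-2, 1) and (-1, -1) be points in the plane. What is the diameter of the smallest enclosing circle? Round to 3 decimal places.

Call the three points A, B, C in the order given.
Side lengths²: AB² = 40, AC² = 41, BC² = 5.
Since AC² = 41 < 40 + 5 = 45, the triangle is acute, so the smallest enclosing circle is the circumcircle.
Circumcentre = (17/14, 19/14), r² = 1025/98.
Diameter = 2r = 2√(1025/98) ≈ 6.468.

6.468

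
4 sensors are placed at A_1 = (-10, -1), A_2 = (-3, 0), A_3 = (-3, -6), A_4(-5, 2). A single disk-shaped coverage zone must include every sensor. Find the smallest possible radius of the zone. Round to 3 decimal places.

4.496

The minimum enclosing circle of a finite set is fixed by two of the points (as a diameter) or three (as a circumcircle).
The minimum enclosing circle is determined by three boundary points: A_1, A_3, A_4.
Their circumcentre is (-132/23, -56/23) with r² = 10693/529.
The farthest remaining point A_2 is at distance² 7105/529 ≤ 10693/529.
r = √(10693/529) ≈ 4.496.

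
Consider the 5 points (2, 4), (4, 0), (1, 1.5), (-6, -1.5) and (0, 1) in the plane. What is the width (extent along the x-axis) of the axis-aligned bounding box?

max x = 4, min x = -6, so width = 10.

10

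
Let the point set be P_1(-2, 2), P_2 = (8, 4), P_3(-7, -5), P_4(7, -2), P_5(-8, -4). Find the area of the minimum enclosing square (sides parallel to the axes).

The bounding box has width 16 and height 9.
An axis-aligned square enclosing the set must have side ≥ max(width, height).
So the minimum side is max(16, 9) = 16.
Area = 16² = 256.

256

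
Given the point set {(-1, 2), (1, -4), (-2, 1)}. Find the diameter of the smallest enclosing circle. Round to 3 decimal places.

Call the three points A, B, C in the order given.
Side lengths²: AB² = 40, AC² = 2, BC² = 34.
Since AB² = 40 ≥ 34 + 2 = 36, the angle opposite AB is not acute, so the smallest enclosing circle has AB as diameter.
Centre = midpoint of AB = (0, -1), r² = 40/4 = 10.
Diameter = 2r = 2√10 ≈ 6.325.

6.325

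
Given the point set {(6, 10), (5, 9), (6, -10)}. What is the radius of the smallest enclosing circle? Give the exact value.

10

Call the three points A, B, C in the order given.
Side lengths²: AB² = 2, AC² = 400, BC² = 362.
Since AC² = 400 ≥ 362 + 2 = 364, the angle opposite AC is not acute, so the smallest enclosing circle has AC as diameter.
Centre = midpoint of AC = (6, 0), r² = 400/4 = 100.
r = √100 = 10.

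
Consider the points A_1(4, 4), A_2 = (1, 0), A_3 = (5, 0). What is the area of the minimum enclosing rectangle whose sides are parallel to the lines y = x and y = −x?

In coordinates u = x + y, v = x − y the rectangle is axis-aligned; the map (x,y)→(u,v) scales areas by 2.
u-values: 8, 1, 5; range = 8 − 1 = 7.
v-values: 0, 1, 5; range = 5 − 0 = 5.
Area = (7 × 5) / 2 = 17.5.

17.5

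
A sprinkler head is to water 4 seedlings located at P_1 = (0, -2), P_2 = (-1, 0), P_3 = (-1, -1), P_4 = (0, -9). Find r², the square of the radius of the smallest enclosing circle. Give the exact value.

The minimum enclosing circle of a finite set is fixed by two of the points (as a diameter) or three (as a circumcircle).
The farthest pair is P_2–P_4 with squared distance 82. The circle on this segment as diameter has centre (-0.5, -4.5) and r² = 82/4 = 20.5.
Check P_1: distance² to centre = 6.5 ≤ 20.5, so it lies inside.
All remaining points lie in this disk, and no smaller disk contains both endpoints, so this is the minimum enclosing circle.

20.5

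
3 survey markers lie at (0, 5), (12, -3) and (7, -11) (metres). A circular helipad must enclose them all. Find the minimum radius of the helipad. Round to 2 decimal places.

Call the three points A, B, C in the order given.
Side lengths²: AB² = 208, AC² = 305, BC² = 89.
Since AC² = 305 ≥ 208 + 89 = 297, the angle opposite AC is not acute, so the smallest enclosing circle has AC as diameter.
Centre = midpoint of AC = (3.5, -3), r² = 305/4 = 76.25.
r = √(76.25) ≈ 8.73.

8.73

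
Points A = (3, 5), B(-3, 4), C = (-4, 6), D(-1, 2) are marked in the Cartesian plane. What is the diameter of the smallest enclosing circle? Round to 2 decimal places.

The minimum enclosing circle of a finite set is fixed by two of the points (as a diameter) or three (as a circumcircle).
The farthest pair is A–C with squared distance 50. The circle on this segment as diameter has centre (-0.5, 5.5) and r² = 50/4 = 12.5.
Check B: distance² to centre = 8.5 ≤ 12.5, so it lies inside.
All remaining points lie in this disk, and no smaller disk contains both endpoints, so this is the minimum enclosing circle.
Diameter = 2r = 2√(12.5) ≈ 7.07.

7.07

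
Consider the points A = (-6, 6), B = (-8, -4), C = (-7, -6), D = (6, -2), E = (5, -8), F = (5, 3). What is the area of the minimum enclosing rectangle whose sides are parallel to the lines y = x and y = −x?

In coordinates u = x + y, v = x − y the rectangle is axis-aligned; the map (x,y)→(u,v) scales areas by 2.
u-values: 0, -12, -13, 4, -3, 8; range = 8 − (-13) = 21.
v-values: -12, -4, -1, 8, 13, 2; range = 13 − (-12) = 25.
Area = (21 × 25) / 2 = 262.5.

262.5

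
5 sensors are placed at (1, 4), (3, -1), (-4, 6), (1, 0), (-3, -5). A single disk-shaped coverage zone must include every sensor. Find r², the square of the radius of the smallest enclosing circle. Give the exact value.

31.72

By Welzl's lemma the MEC is supported by two points (diametrically opposite) or three points (on a circumcircle).
The minimum enclosing circle is determined by three boundary points: (3, -1), (-4, 6), (-3, -5).
Their circumcentre is (-2.4, 0.6) with r² = 31.72.
The farthest remaining point (1, 4) is at distance² 23.12 ≤ 31.72.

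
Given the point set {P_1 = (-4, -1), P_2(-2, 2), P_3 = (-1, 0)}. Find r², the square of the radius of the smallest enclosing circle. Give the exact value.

325/98

Side lengths²: P_1P_2² = 13, P_1P_3² = 10, P_2P_3² = 5.
Since P_1P_2² = 13 < 10 + 5 = 15, the triangle is acute, so the smallest enclosing circle is the circumcircle.
Circumcentre = (-39/14, 5/14), r² = 325/98.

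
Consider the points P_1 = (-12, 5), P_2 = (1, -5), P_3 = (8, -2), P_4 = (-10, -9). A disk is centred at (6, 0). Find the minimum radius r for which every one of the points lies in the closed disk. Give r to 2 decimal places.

The required radius is the distance from (6, 0) to the farthest point.
Squared distances: 349, 50, 8, 337.
Maximum is 349, attained at P_1.
r = √349 ≈ 18.68.

18.68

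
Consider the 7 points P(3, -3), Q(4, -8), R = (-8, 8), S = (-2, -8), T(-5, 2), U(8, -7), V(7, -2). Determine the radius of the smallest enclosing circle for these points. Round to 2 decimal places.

By Welzl's lemma the MEC is supported by two points (diametrically opposite) or three points (on a circumcircle).
The farthest pair is R–U with squared distance 481. The circle on this segment as diameter has centre (0, 0.5) and r² = 481/4 = 120.25.
Check P: distance² to centre = 21.25 ≤ 120.25, so it lies inside.
All remaining points lie in this disk, and no smaller disk contains both endpoints, so this is the minimum enclosing circle.
r = √(120.25) ≈ 10.97.

10.97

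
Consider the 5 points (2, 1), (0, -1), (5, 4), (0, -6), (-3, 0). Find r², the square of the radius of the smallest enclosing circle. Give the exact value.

The minimum enclosing circle of a finite set is fixed by two of the points (as a diameter) or three (as a circumcircle).
The farthest pair is (5, 4)–(0, -6) with squared distance 125. The circle on this segment as diameter has centre (2.5, -1) and r² = 125/4 = 31.25.
Check (2, 1): distance² to centre = 4.25 ≤ 31.25, so it lies inside.
All remaining points lie in this disk, and no smaller disk contains both endpoints, so this is the minimum enclosing circle.

31.25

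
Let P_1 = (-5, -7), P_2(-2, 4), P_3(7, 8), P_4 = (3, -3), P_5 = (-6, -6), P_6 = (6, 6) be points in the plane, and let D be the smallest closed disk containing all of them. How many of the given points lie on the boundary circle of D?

The minimum enclosing circle of a finite set is fixed by two of the points (as a diameter) or three (as a circumcircle).
The farthest pair is P_1–P_3 with squared distance 369. The circle on this segment as diameter has centre (1, 0.5) and r² = 369/4 = 92.25.
Check P_2: distance² to centre = 21.25 ≤ 92.25, so it lies inside.
All remaining points lie in this disk, and no smaller disk contains both endpoints, so this is the minimum enclosing circle.
The points at distance exactly r from the centre are P_1, P_3 — 2 points.

2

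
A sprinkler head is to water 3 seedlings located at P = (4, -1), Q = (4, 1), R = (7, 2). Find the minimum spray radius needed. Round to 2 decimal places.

Side lengths²: PQ² = 4, PR² = 18, QR² = 10.
Since PR² = 18 ≥ 10 + 4 = 14, the angle opposite PR is not acute, so the smallest enclosing circle has PR as diameter.
Centre = midpoint of PR = (5.5, 0.5), r² = 18/4 = 4.5.
r = √(4.5) ≈ 2.12.

2.12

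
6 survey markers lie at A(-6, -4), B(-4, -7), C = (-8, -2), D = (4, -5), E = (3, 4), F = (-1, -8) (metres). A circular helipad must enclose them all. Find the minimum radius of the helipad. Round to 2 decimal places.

6.76

The minimum enclosing circle is determined by three boundary points: C, E, F.
Their circumcentre is (-23/18, -67/54) with r² = 66725/1458.
The farthest remaining point D is at distance² 61217/1458 ≤ 66725/1458.
r = √(66725/1458) ≈ 6.76.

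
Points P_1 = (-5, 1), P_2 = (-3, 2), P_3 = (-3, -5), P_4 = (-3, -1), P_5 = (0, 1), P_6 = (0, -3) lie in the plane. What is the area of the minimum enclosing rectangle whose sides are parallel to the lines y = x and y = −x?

40.5

In coordinates u = x + y, v = x − y the rectangle is axis-aligned; the map (x,y)→(u,v) scales areas by 2.
u-values: -4, -1, -8, -4, 1, -3; range = 1 − (-8) = 9.
v-values: -6, -5, 2, -2, -1, 3; range = 3 − (-6) = 9.
Area = (9 × 9) / 2 = 40.5.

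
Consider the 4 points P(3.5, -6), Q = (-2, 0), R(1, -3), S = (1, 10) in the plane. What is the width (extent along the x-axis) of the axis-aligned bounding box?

5.5

max x = 3.5, min x = -2, so width = 5.5.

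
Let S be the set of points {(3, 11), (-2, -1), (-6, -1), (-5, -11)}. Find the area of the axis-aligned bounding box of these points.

198

x ranges over [-6, 3], width 9.
y ranges over [-11, 11], height 22.
Area = 9 × 22 = 198.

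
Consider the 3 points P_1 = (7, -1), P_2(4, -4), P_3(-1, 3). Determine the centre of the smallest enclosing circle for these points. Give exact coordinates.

Side lengths²: P_1P_2² = 18, P_1P_3² = 80, P_2P_3² = 74.
Since P_1P_3² = 80 < 74 + 18 = 92, the triangle is acute, so the smallest enclosing circle is the circumcircle.
Circumcentre = (8/3, 1/3), r² = 185/9.
Centre = (8/3, 1/3).

(8/3, 1/3)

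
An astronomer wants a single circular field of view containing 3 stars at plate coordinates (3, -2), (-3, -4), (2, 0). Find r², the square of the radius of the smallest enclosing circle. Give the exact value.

1025/98

Call the three points A, B, C in the order given.
Side lengths²: AB² = 40, AC² = 5, BC² = 41.
Since BC² = 41 < 40 + 5 = 45, the triangle is acute, so the smallest enclosing circle is the circumcircle.
Circumcentre = (-3/14, -33/14), r² = 1025/98.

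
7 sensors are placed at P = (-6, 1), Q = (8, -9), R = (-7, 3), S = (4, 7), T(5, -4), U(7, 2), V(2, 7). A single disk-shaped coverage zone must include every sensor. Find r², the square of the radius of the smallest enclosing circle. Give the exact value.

A smallest enclosing disk is always determined by at most three of the input points on its boundary.
The minimum enclosing circle is determined by three boundary points: Q, R, S.
Their circumcentre is (1.125, -2.21875) with r² = 93.2509765625.
The farthest remaining point V is at distance² 85.7509765625 ≤ 93.2509765625.

93.2509765625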